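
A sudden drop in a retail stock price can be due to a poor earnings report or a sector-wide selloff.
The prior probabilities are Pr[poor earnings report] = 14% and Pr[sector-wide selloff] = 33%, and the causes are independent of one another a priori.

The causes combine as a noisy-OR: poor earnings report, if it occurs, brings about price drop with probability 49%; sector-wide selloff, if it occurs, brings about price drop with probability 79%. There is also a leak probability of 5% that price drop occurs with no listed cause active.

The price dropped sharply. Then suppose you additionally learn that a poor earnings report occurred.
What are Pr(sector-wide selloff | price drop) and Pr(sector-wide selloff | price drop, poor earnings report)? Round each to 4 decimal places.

Under noisy-OR, P(price drop | causes) = 1 − (1−0.05)·∏(1−qᵢ) over the active causes.
Enumerate the 4 (poor earnings report, sector-wide selloff) configurations and weight by the priors:
  P(price drop) = 0.05×0.86×0.67 + 0.8005×0.86×0.33 + 0.5155×0.14×0.67 + 0.898255×0.14×0.33
        = 0.028810 + 0.227182 + 0.048354 + 0.041499 = 0.345845
Configurations with sector-wide selloff contribute 0.268681, so
  P(sector-wide selloff | price drop) = 0.268681 / 0.345845 ≈ 0.7769

With the extra evidence:
By total probability over both values of sector-wide selloff:
  P(price drop | poor earnings report) = 0.5155*0.67 + 0.898255*0.33
        = 0.345385 + 0.296424 = 0.641809
Configurations with sector-wide selloff contribute 0.296424, so
  P(sector-wide selloff | price drop, poor earnings report) = 0.296424 / 0.641809 ≈ 0.4619
— poor earnings report explains away the evidence for sector-wide selloff.

Pr(sector-wide selloff | price drop) ≈ 0.7769; Pr(sector-wide selloff | price drop, poor earnings report) ≈ 0.4619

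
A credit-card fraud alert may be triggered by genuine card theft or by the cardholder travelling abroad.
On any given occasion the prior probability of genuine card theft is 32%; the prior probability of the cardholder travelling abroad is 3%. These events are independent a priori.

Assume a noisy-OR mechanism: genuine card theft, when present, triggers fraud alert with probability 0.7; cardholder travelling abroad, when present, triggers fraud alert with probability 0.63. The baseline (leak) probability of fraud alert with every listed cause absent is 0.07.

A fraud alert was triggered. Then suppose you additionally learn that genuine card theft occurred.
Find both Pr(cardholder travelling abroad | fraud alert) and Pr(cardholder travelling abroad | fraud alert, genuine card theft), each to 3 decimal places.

Pr(cardholder travelling abroad | fraud alert) ≈ 0.075; Pr(cardholder travelling abroad | fraud alert, genuine card theft) ≈ 0.037

Under noisy-OR, P(fraud alert | causes) = 1 − (1−0.07)·∏(1−qᵢ) over the active causes.
P(fraud alert) = 0.07·0.68·0.97 + 0.6559·0.68·0.03 + 0.721·0.32·0.97 + 0.89677·0.32·0.03 = 0.046172 + 0.013380 + 0.223798 + 0.008609 = 0.291959
The cardholder travelling abroad-present share is 0.013380 + 0.008609 = 0.021989.
So P(cardholder travelling abroad | fraud alert) = 0.021989/0.291959 ≈ 0.075.

Now condition on the additional information:
Numerator (weight on configurations with cardholder travelling abroad): 0.89677*0.03 = 0.026903
Denominator P(fraud alert | genuine card theft): 0.721*0.97 + 0.89677*0.03 = 0.726273
Posterior = 0.026903 / 0.726273 ≈ 0.037
— genuine card theft explains away the evidence for cardholder travelling abroad.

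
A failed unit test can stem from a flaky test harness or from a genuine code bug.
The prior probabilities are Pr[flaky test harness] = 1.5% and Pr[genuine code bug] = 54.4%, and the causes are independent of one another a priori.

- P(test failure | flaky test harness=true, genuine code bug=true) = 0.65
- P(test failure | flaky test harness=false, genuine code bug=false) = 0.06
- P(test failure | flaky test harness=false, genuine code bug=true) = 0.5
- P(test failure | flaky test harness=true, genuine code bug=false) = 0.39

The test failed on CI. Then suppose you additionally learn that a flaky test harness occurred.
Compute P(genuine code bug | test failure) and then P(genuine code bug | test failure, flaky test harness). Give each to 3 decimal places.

P(genuine code bug | test failure) ≈ 0.902; P(genuine code bug | test failure, flaky test harness) ≈ 0.665

P(test failure) = 0.06×0.985×0.456 + 0.5×0.985×0.544 + 0.39×0.015×0.456 + 0.65×0.015×0.544 = 0.026950 + 0.267920 + 0.002668 + 0.005304 = 0.302842
Of this, 0.273224 comes from 0.267920 + 0.005304 (the genuine code bug=true cases).
Hence the posterior is 0.273224/0.302842 ≈ 0.902.

Now also conditioning on flaky test harness=true:
For the numerator, keep only genuine code bug=true terms: 0.65·0.544 = 0.353600
Denominator P(test failure | flaky test harness): 0.39·0.456 + 0.65·0.544 = 0.531440
P(genuine code bug | test failure, flaky test harness) = 0.353600/0.531440 ≈ 0.665
The drop from 0.902 to 0.665 is the explaining-away (discounting) effect.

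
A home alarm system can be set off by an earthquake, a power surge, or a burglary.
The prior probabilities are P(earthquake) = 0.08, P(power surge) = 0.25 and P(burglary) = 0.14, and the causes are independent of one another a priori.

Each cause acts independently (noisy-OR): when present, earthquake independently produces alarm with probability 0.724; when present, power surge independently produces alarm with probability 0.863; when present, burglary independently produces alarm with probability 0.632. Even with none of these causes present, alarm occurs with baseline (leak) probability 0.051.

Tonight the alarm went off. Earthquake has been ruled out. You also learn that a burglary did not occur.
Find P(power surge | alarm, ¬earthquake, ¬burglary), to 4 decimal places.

Under noisy-OR, P(alarm | causes) = 1 − (1−0.051)·∏(1−qᵢ) over the active causes.
Sum P(alarm|·) weighted by the priors over both values of power surge:
  P(alarm | ¬earthquake, ¬burglary) = 0.051×0.75 + 0.869987×0.25
        = 0.038250 + 0.217497 = 0.255747
The terms with power surge present sum to 0.217497, so
  P(power surge | alarm, ¬earthquake, ¬burglary) = 0.217497 / 0.255747 ≈ 0.8504

P(power surge | alarm, ¬earthquake, ¬burglary) ≈ 0.8504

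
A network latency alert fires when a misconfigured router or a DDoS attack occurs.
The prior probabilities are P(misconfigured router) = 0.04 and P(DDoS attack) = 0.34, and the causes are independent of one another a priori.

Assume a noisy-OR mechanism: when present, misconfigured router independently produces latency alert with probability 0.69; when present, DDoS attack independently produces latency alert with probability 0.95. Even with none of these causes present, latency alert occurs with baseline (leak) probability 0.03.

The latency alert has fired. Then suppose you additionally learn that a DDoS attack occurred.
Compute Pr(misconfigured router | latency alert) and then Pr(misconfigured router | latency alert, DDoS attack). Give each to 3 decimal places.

Pr(misconfigured router | latency alert) ≈ 0.088; Pr(misconfigured router | latency alert, DDoS attack) ≈ 0.041

Under noisy-OR, P(latency alert | causes) = 1 − (1−0.03)·∏(1−qᵢ) over the active causes.
Sum P(latency alert|·) weighted by the priors over the 4 (misconfigured router, DDoS attack) configurations:
  P(latency alert) = 0.03·0.96·0.66 + 0.9515·0.96·0.34 + 0.6993·0.04·0.66 + 0.984965·0.04·0.34
        = 0.019008 + 0.310570 + 0.018462 + 0.013396 = 0.361436
The terms with misconfigured router present sum to 0.031858, so
  P(misconfigured router | latency alert) = 0.031858 / 0.361436 ≈ 0.088

Now condition on the additional information:
By total probability over both values of misconfigured router:
  P(latency alert | DDoS attack) = 0.9515*0.96 + 0.984965*0.04
        = 0.913440 + 0.039399 = 0.952839
Keeping only the misconfigured router-present terms gives 0.039399, so
  P(misconfigured router | latency alert, DDoS attack) = 0.039399 / 0.952839 ≈ 0.041
— DDoS attack explains away the evidence for misconfigured router.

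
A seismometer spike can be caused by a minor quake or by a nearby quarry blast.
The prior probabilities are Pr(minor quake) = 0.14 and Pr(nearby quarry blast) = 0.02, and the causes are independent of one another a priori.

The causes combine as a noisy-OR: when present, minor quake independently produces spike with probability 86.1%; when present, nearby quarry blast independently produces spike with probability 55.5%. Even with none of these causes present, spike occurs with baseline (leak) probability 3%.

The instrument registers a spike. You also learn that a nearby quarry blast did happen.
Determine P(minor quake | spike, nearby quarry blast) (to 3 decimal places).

P(minor quake | spike, nearby quarry blast) ≈ 0.212

Under noisy-OR, P(spike | causes) = 1 − (1−0.03)·∏(1−qᵢ) over the active causes.
Sum P(spike|·) weighted by the priors over both values of minor quake:
  P(spike | nearby quarry blast) = 0.56835*0.86 + 0.940001*0.14
        = 0.488781 + 0.131600 = 0.620381
Keeping only the minor quake-present terms gives 0.131600, so
  P(minor quake | spike, nearby quarry blast) = 0.131600 / 0.620381 ≈ 0.212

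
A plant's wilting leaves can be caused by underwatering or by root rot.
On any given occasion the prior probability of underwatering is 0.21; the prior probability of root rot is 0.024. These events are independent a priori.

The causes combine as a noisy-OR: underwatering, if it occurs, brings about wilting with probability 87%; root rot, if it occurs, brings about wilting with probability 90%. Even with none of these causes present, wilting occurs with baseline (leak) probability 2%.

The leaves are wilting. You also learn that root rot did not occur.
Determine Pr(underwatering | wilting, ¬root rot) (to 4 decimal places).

Pr(underwatering | wilting, ¬root rot) ≈ 0.9206

Under noisy-OR, P(wilting | causes) = 1 − (1−0.02)·∏(1−qᵢ) over the active causes.
By total probability over both values of underwatering:
  P(wilting | ¬root rot) = 0.02×0.79 + 0.8726×0.21
        = 0.015800 + 0.183246 = 0.199046
The terms with underwatering present sum to 0.183246, so
  P(underwatering | wilting, ¬root rot) = 0.183246 / 0.199046 ≈ 0.9206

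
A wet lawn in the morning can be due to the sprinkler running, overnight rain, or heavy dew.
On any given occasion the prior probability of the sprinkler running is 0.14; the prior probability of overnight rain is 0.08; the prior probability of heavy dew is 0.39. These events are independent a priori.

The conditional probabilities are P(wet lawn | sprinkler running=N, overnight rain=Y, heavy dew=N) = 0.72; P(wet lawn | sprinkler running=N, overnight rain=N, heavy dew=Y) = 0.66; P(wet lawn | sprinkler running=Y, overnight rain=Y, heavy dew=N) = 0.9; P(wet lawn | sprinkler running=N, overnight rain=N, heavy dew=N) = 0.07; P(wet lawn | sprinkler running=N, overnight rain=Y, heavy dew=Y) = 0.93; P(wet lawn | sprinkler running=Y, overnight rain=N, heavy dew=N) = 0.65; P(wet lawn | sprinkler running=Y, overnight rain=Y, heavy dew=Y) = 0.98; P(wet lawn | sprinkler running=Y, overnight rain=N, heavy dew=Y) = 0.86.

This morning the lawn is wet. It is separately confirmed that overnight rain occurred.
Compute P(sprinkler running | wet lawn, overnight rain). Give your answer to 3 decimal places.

P(sprinkler running | wet lawn, overnight rain) ≈ 0.159

P(wet lawn | overnight rain) = 0.72×0.86×0.61 + 0.93×0.86×0.39 + 0.9×0.14×0.61 + 0.98×0.14×0.39 = 0.377712 + 0.311922 + 0.076860 + 0.053508 = 0.820002
Of this, 0.130368 comes from 0.076860 + 0.053508 (the sprinkler running=true cases).
P(sprinkler running | wet lawn, overnight rain) = 0.130368 / 0.820002 ≈ 0.159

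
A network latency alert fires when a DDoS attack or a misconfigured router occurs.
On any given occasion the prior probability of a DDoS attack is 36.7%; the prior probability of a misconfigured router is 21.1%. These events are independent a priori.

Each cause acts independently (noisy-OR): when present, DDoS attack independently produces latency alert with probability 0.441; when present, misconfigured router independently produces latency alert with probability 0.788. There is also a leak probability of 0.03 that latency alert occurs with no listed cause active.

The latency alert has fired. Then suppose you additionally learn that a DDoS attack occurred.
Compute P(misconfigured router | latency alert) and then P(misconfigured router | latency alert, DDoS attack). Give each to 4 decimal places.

P(misconfigured router | latency alert) ≈ 0.5421; P(misconfigured router | latency alert, DDoS attack) ≈ 0.3408

Under noisy-OR, P(latency alert | causes) = 1 − (1−0.03)·∏(1−qᵢ) over the active causes.
P(latency alert) = 0.03·0.633·0.789 + 0.79436·0.633·0.211 + 0.45777·0.367·0.789 + 0.885047·0.367·0.211 = 0.014983 + 0.106097 + 0.132553 + 0.068535 = 0.322168
Of this, 0.174632 comes from 0.106097 + 0.068535 (the misconfigured router=true cases).
So P(misconfigured router | latency alert) = 0.174632/0.322168 ≈ 0.5421.

Now condition on the additional information:
P(latency alert | DDoS attack) = 0.45777*0.789 + 0.885047*0.211 = 0.361181 + 0.186745 = 0.547926
The misconfigured router-present share is 0.885047*0.211 = 0.186745.
Hence the posterior is 0.186745/0.547926 ≈ 0.3408.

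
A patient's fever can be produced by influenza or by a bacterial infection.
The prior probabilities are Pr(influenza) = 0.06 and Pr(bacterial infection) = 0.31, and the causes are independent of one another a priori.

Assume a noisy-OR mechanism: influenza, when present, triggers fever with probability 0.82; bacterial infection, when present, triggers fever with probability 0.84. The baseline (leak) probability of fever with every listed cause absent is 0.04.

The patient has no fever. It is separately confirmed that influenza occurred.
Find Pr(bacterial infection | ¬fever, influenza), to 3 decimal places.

Pr(bacterial infection | ¬fever, influenza) ≈ 0.067

Under noisy-OR, P(fever | causes) = 1 − (1−0.04)·∏(1−qᵢ) over the active causes.
Enumerate both values of bacterial infection and weight by the priors:
  P(¬fever | influenza) = 0.1728×0.69 + 0.027648×0.31
        = 0.119232 + 0.008571 = 0.127803
Configurations with bacterial infection contribute 0.008571, so
  P(bacterial infection | ¬fever, influenza) = 0.008571 / 0.127803 ≈ 0.067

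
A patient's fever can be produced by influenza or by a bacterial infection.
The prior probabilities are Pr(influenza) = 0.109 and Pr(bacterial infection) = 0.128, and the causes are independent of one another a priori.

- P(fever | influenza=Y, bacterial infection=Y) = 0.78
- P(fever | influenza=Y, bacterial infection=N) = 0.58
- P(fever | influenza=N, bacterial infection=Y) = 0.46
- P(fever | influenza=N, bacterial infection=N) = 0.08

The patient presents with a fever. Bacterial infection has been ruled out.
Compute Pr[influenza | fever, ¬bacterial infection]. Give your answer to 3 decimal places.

Pr[influenza | fever, ¬bacterial infection] ≈ 0.470

P(fever | ¬bacterial infection) = 0.08·0.891 + 0.58·0.109 = 0.071280 + 0.063220 = 0.134500
The influenza-present share is 0.58·0.109 = 0.063220.
So P(influenza | fever, ¬bacterial infection) = 0.063220/0.134500 ≈ 0.470.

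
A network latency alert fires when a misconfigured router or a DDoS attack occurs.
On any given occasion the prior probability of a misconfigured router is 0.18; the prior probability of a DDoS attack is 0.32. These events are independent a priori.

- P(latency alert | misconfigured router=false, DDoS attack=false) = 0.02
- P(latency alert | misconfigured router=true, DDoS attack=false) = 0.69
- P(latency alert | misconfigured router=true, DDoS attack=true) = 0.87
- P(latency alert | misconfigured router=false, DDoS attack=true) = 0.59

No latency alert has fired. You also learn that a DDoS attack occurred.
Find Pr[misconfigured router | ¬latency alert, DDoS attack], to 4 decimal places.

Pr[misconfigured router | ¬latency alert, DDoS attack] ≈ 0.0651

Numerator (weight on configurations with misconfigured router): 0.13*0.18 = 0.023400
The normalizing constant is 0.41*0.82 + 0.13*0.18 = 0.359600
P(misconfigured router | ¬latency alert, DDoS attack) = 0.023400/0.359600 ≈ 0.0651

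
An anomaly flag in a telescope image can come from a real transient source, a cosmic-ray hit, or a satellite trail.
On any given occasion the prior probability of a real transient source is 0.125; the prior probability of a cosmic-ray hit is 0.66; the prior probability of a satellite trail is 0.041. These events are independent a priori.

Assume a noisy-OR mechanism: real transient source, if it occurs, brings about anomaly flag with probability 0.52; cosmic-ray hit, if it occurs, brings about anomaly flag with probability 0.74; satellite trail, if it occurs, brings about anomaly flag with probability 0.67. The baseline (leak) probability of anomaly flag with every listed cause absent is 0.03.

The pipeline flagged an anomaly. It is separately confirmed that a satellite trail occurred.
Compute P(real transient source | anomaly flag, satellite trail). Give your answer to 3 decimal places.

Under noisy-OR, P(anomaly flag | causes) = 1 − (1−0.03)·∏(1−qᵢ) over the active causes.
Enumerate the 4 (real transient source, cosmic-ray hit) configurations and weight by the priors:
  P(anomaly flag | satellite trail) = 0.6799·0.875·0.34 + 0.916774·0.875·0.66 + 0.846352·0.125·0.34 + 0.960052·0.125·0.66
        = 0.202270 + 0.529437 + 0.035970 + 0.079204 = 0.846881
Keeping only the real transient source-present terms gives 0.115174, so
  P(real transient source | anomaly flag, satellite trail) = 0.115174 / 0.846881 ≈ 0.136

P(real transient source | anomaly flag, satellite trail) ≈ 0.136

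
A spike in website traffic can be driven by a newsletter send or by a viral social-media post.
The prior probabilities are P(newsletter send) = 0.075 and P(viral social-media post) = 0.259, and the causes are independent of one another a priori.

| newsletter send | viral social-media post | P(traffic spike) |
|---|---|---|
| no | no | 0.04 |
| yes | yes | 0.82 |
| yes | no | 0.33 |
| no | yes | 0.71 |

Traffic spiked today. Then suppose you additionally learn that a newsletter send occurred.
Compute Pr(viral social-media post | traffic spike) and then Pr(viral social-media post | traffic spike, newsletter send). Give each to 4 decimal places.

For the numerator, keep only viral social-media post=true terms: 0.170098 + 0.015928 = 0.186026
Denominator P(traffic spike): 0.04·0.925·0.741 + 0.71·0.925·0.259 + 0.33·0.075·0.741 + 0.82·0.075·0.259 = 0.231783
Posterior = 0.186026 / 0.231783 ≈ 0.8026

Now also conditioning on newsletter send=true:
P(traffic spike | newsletter send) = 0.33*0.741 + 0.82*0.259 = 0.244530 + 0.212380 = 0.456910
The viral social-media post-present share is 0.82*0.259 = 0.212380.
So P(viral social-media post | traffic spike, newsletter send) = 0.212380/0.456910 ≈ 0.4648.

Pr(viral social-media post | traffic spike) ≈ 0.8026; Pr(viral social-media post | traffic spike, newsletter send) ≈ 0.4648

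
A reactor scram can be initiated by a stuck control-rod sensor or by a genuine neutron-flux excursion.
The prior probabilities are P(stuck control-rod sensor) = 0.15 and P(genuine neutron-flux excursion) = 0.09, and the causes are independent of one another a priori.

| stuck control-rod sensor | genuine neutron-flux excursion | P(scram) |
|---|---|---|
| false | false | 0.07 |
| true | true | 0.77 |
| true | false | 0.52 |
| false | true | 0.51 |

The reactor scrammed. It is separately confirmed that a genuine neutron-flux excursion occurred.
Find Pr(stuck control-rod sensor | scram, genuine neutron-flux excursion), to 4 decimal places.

Pr(stuck control-rod sensor | scram, genuine neutron-flux excursion) ≈ 0.2104

Numerator (weight on configurations with stuck control-rod sensor): 0.77×0.15 = 0.115500
Normalizer over all consistent configurations: 0.51×0.85 + 0.77×0.15 = 0.549000
P(stuck control-rod sensor | scram, genuine neutron-flux excursion) = 0.115500/0.549000 ≈ 0.2104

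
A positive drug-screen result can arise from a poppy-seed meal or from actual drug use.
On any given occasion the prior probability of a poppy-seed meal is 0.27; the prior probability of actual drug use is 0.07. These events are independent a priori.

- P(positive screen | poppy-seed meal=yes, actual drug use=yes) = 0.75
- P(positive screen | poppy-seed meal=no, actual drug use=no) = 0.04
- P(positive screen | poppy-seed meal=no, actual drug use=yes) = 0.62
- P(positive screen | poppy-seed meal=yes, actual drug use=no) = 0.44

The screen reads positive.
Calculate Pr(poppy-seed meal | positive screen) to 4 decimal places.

Pr(poppy-seed meal | positive screen) ≈ 0.6794

Enumerate the 4 (poppy-seed meal, actual drug use) configurations and weight by the priors:
  P(positive screen) = 0.04·0.73·0.93 + 0.62·0.73·0.07 + 0.44·0.27·0.93 + 0.75·0.27·0.07
        = 0.027156 + 0.031682 + 0.110484 + 0.014175 = 0.183497
Keeping only the poppy-seed meal-present terms gives 0.124659, so
  P(poppy-seed meal | positive screen) = 0.124659 / 0.183497 ≈ 0.6794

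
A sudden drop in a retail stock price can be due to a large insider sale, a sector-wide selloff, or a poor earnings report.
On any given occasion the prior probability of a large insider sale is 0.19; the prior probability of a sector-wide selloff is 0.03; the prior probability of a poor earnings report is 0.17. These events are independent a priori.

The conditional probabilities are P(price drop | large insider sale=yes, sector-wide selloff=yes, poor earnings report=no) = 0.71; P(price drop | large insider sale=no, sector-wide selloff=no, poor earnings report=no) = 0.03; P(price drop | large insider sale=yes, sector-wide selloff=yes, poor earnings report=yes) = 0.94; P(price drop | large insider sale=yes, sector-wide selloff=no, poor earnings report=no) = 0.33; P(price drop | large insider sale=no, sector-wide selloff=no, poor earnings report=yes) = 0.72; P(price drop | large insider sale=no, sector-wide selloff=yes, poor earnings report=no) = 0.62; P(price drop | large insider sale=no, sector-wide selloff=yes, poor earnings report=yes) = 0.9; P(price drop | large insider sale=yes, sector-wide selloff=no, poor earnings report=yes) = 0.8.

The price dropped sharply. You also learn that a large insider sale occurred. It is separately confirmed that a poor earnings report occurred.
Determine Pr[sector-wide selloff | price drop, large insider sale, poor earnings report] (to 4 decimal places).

Pr[sector-wide selloff | price drop, large insider sale, poor earnings report] ≈ 0.0351

Weight on sector-wide selloff=true, given the evidence: 0.94*0.03 = 0.028200
Denominator P(price drop | large insider sale, poor earnings report): 0.8*0.97 + 0.94*0.03 = 0.804200
Posterior = 0.028200 / 0.804200 ≈ 0.0351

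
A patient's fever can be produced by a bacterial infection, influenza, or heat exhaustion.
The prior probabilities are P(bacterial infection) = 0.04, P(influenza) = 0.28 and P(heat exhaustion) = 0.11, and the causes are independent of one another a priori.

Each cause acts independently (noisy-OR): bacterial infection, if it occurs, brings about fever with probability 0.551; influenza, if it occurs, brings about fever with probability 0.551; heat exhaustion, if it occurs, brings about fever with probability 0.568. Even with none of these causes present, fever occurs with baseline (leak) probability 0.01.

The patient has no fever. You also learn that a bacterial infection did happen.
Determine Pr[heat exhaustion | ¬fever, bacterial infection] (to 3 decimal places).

Under noisy-OR, P(fever | causes) = 1 − (1−0.01)·∏(1−qᵢ) over the active causes.
P(¬fever | bacterial infection) = 0.44451*0.72*0.89 + 0.192028*0.72*0.11 + 0.199585*0.28*0.89 + 0.086221*0.28*0.11 = 0.284842 + 0.015209 + 0.049737 + 0.002656 = 0.352444
The heat exhaustion-present share is 0.015209 + 0.002656 = 0.017865.
Hence the posterior is 0.017865/0.352444 ≈ 0.051.

Pr[heat exhaustion | ¬fever, bacterial infection] ≈ 0.051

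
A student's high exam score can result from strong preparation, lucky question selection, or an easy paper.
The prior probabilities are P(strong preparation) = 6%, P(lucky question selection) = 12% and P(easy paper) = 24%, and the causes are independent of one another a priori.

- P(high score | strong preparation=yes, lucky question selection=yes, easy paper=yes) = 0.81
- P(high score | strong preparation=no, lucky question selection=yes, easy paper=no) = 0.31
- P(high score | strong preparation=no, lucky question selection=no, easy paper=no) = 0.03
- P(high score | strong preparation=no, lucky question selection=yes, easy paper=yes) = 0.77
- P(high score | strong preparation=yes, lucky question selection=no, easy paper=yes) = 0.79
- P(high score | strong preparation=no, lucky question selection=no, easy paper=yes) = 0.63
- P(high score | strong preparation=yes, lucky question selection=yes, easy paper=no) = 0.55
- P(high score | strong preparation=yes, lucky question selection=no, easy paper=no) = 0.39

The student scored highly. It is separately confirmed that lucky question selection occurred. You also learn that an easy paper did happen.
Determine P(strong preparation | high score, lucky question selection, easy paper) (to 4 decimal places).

P(strong preparation | high score, lucky question selection, easy paper) ≈ 0.0629

Sum P(high score|·) weighted by the priors over both values of strong preparation:
  P(high score | lucky question selection, easy paper) = 0.77·0.94 + 0.81·0.06
        = 0.723800 + 0.048600 = 0.772400
The terms with strong preparation present sum to 0.048600, so
  P(strong preparation | high score, lucky question selection, easy paper) = 0.048600 / 0.772400 ≈ 0.0629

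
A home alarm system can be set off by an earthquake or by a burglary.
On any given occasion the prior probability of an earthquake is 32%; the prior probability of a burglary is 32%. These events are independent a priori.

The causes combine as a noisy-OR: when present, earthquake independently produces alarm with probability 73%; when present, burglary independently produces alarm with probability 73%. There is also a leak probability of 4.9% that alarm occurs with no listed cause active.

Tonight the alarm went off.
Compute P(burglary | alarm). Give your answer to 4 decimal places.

P(burglary | alarm) ≈ 0.5823

Under noisy-OR, P(alarm | causes) = 1 − (1−0.049)·∏(1−qᵢ) over the active causes.
Weight on burglary=true, given the evidence: 0.161727 + 0.095301 = 0.257028
The normalizing constant is 0.049×0.68×0.68 + 0.74323×0.68×0.32 + 0.74323×0.32×0.68 + 0.930672×0.32×0.32 = 0.441413
P(burglary | alarm) = 0.257028/0.441413 ≈ 0.5823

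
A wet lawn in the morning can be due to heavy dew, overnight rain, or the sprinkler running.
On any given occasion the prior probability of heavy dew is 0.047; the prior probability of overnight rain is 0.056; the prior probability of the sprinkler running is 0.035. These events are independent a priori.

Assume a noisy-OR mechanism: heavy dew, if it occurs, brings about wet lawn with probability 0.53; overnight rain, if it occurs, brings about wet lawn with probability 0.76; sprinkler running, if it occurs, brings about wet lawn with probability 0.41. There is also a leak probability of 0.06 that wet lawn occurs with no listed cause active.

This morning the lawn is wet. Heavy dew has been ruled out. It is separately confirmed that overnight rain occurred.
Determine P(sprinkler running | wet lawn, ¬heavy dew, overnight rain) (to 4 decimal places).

Under noisy-OR, P(wet lawn | causes) = 1 − (1−0.06)·∏(1−qᵢ) over the active causes.
By total probability over both values of sprinkler running:
  P(wet lawn | ¬heavy dew, overnight rain) = 0.7744*0.965 + 0.866896*0.035
        = 0.747296 + 0.030341 = 0.777637
Keeping only the sprinkler running-present terms gives 0.030341, so
  P(sprinkler running | wet lawn, ¬heavy dew, overnight rain) = 0.030341 / 0.777637 ≈ 0.0390

P(sprinkler running | wet lawn, ¬heavy dew, overnight rain) ≈ 0.0390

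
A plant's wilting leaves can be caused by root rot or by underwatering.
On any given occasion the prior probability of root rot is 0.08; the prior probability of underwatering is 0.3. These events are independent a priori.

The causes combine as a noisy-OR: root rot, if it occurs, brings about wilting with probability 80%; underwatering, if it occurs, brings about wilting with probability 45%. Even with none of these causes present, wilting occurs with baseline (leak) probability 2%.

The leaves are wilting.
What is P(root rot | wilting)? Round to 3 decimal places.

Under noisy-OR, P(wilting | causes) = 1 − (1−0.02)·∏(1−qᵢ) over the active causes.
P(wilting) = 0.02·0.92·0.7 + 0.461·0.92·0.3 + 0.804·0.08·0.7 + 0.8922·0.08·0.3 = 0.012880 + 0.127236 + 0.045024 + 0.021413 = 0.206553
Restricting to configurations with root rot present: 0.045024 + 0.021413 = 0.066437.
Hence the posterior is 0.066437/0.206553 ≈ 0.322.

P(root rot | wilting) ≈ 0.322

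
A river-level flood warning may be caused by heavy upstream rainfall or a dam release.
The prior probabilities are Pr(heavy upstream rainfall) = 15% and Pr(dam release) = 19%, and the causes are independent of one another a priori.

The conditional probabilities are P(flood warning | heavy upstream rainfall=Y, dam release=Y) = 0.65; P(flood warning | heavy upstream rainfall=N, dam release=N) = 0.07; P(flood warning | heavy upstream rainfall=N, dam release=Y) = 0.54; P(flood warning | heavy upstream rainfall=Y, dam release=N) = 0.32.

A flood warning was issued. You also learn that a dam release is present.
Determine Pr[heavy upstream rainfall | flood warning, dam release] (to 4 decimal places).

Numerator (weight on configurations with heavy upstream rainfall): 0.65*0.15 = 0.097500
The normalizing constant is 0.54*0.85 + 0.65*0.15 = 0.556500
P(heavy upstream rainfall | flood warning, dam release) = 0.097500/0.556500 ≈ 0.1752

Pr[heavy upstream rainfall | flood warning, dam release] ≈ 0.1752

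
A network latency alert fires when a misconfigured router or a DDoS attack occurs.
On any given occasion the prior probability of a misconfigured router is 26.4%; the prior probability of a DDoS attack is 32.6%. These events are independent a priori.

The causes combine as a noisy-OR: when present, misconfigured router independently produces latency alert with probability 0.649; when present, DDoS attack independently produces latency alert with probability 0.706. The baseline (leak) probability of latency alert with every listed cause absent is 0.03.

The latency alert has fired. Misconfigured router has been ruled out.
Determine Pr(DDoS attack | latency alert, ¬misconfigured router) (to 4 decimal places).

Under noisy-OR, P(latency alert | causes) = 1 − (1−0.03)·∏(1−qᵢ) over the active causes.
Enumerate both values of DDoS attack and weight by the priors:
  P(latency alert | ¬misconfigured router) = 0.03×0.674 + 0.71482×0.326
        = 0.020220 + 0.233031 = 0.253251
The terms with DDoS attack present sum to 0.233031, so
  P(DDoS attack | latency alert, ¬misconfigured router) = 0.233031 / 0.253251 ≈ 0.9202

Pr(DDoS attack | latency alert, ¬misconfigured router) ≈ 0.9202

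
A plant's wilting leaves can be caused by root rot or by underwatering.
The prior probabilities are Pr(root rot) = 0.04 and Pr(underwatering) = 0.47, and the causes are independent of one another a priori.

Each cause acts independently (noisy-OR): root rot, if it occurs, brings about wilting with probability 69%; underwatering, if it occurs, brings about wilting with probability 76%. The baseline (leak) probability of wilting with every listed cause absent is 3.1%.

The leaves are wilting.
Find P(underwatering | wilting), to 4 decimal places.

Under noisy-OR, P(wilting | causes) = 1 − (1−0.031)·∏(1−qᵢ) over the active causes.
P(wilting) = 0.031·0.96·0.53 + 0.76744·0.96·0.47 + 0.69961·0.04·0.53 + 0.927906·0.04·0.47 = 0.015773 + 0.346269 + 0.014832 + 0.017445 = 0.394319
Restricting to configurations with underwatering present: 0.346269 + 0.017445 = 0.363714.
Hence the posterior is 0.363714/0.394319 ≈ 0.9224.

P(underwatering | wilting) ≈ 0.9224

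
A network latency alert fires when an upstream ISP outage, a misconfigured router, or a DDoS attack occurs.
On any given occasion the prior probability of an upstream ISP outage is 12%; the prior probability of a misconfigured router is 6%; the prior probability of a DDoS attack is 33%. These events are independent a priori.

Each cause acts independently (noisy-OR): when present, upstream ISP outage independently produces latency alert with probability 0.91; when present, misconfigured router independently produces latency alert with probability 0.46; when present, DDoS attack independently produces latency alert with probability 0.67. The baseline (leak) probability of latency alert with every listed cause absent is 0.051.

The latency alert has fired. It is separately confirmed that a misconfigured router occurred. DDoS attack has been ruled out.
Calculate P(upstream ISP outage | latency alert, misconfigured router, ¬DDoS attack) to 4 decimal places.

P(upstream ISP outage | latency alert, misconfigured router, ¬DDoS attack) ≈ 0.2106

Under noisy-OR, P(latency alert | causes) = 1 − (1−0.051)·∏(1−qᵢ) over the active causes.
Numerator (weight on configurations with upstream ISP outage): 0.953879*0.12 = 0.114465
Denominator P(latency alert | misconfigured router, ¬DDoS attack): 0.48754*0.88 + 0.953879*0.12 = 0.543500
P(upstream ISP outage | latency alert, misconfigured router, ¬DDoS attack) = 0.114465/0.543500 ≈ 0.2106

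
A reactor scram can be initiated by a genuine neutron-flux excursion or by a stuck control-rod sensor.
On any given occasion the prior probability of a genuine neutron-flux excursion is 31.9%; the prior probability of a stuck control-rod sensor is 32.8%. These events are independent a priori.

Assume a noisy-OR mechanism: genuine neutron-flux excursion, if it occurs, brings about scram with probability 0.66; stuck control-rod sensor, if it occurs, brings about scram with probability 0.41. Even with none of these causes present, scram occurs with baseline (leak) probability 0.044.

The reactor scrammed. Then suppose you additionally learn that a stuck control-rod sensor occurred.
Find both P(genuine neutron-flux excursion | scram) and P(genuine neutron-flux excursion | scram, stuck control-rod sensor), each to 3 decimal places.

Under noisy-OR, P(scram | causes) = 1 − (1−0.044)·∏(1−qᵢ) over the active causes.
By total probability over the 4 (genuine neutron-flux excursion, stuck control-rod sensor) configurations:
  P(scram) = 0.044×0.681×0.672 + 0.43596×0.681×0.328 + 0.67496×0.319×0.672 + 0.808226×0.319×0.328
        = 0.020136 + 0.097380 + 0.144690 + 0.084566 = 0.346772
Configurations with genuine neutron-flux excursion contribute 0.229256, so
  P(genuine neutron-flux excursion | scram) = 0.229256 / 0.346772 ≈ 0.661

Now condition on the additional information:
P(scram | stuck control-rod sensor) = 0.43596×0.681 + 0.808226×0.319 = 0.296889 + 0.257824 = 0.554713
Of this, 0.257824 comes from 0.808226×0.319 (the genuine neutron-flux excursion=true cases).
So P(genuine neutron-flux excursion | scram, stuck control-rod sensor) = 0.257824/0.554713 ≈ 0.465.
This is intercausal reasoning (explaining away): once stuck control-rod sensor accounts for the scram, genuine neutron-flux excursion becomes less likely.

P(genuine neutron-flux excursion | scram) ≈ 0.661; P(genuine neutron-flux excursion | scram, stuck control-rod sensor) ≈ 0.465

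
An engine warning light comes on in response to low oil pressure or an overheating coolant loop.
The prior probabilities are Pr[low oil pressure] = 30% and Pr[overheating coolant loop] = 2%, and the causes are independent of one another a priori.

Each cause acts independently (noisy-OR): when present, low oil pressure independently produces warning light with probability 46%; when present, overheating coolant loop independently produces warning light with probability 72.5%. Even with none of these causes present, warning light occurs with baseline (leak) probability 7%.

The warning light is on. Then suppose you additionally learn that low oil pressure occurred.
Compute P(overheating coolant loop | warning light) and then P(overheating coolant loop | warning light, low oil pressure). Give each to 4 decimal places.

P(overheating coolant loop | warning light) ≈ 0.0743; P(overheating coolant loop | warning light, low oil pressure) ≈ 0.0341

Under noisy-OR, P(warning light | causes) = 1 − (1−0.07)·∏(1−qᵢ) over the active causes.
Enumerate the 4 (low oil pressure, overheating coolant loop) configurations and weight by the priors:
  P(warning light) = 0.07·0.7·0.98 + 0.74425·0.7·0.02 + 0.4978·0.3·0.98 + 0.861895·0.3·0.02
        = 0.048020 + 0.010419 + 0.146353 + 0.005171 = 0.209963
Keeping only the overheating coolant loop-present terms gives 0.015590, so
  P(overheating coolant loop | warning light) = 0.015590 / 0.209963 ≈ 0.0743

With the extra evidence:
Enumerate both values of overheating coolant loop and weight by the priors:
  P(warning light | low oil pressure) = 0.4978×0.98 + 0.861895×0.02
        = 0.487844 + 0.017238 = 0.505082
The terms with overheating coolant loop present sum to 0.017238, so
  P(overheating coolant loop | warning light, low oil pressure) = 0.017238 / 0.505082 ≈ 0.0341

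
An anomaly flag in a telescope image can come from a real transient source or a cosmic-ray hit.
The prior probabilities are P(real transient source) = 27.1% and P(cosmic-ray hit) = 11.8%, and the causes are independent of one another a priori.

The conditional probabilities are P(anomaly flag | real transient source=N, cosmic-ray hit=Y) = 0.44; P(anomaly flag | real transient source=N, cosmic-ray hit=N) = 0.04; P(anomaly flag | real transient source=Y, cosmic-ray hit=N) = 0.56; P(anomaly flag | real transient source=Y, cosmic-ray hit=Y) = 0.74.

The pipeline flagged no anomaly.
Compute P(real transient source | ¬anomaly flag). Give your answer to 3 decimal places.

P(¬anomaly flag) = 0.96×0.729×0.882 + 0.56×0.729×0.118 + 0.44×0.271×0.882 + 0.26×0.271×0.118 = 0.617259 + 0.048172 + 0.105170 + 0.008314 = 0.778915
Restricting to configurations with real transient source present: 0.105170 + 0.008314 = 0.113484.
P(real transient source | ¬anomaly flag) = 0.113484 / 0.778915 ≈ 0.146

P(real transient source | ¬anomaly flag) ≈ 0.146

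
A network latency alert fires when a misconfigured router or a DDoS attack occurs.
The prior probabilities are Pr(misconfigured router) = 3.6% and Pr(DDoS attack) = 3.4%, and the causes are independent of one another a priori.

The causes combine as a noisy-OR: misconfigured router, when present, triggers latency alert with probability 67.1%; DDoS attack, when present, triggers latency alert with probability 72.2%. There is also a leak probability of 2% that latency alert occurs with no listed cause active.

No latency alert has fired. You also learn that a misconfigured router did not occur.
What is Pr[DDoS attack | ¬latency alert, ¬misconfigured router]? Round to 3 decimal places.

Pr[DDoS attack | ¬latency alert, ¬misconfigured router] ≈ 0.010

Under noisy-OR, P(latency alert | causes) = 1 − (1−0.02)·∏(1−qᵢ) over the active causes.
Numerator (weight on configurations with DDoS attack): 0.27244*0.034 = 0.009263
Normalizer over all consistent configurations: 0.98*0.966 + 0.27244*0.034 = 0.955943
P(DDoS attack | ¬latency alert, ¬misconfigured router) = 0.009263/0.955943 ≈ 0.010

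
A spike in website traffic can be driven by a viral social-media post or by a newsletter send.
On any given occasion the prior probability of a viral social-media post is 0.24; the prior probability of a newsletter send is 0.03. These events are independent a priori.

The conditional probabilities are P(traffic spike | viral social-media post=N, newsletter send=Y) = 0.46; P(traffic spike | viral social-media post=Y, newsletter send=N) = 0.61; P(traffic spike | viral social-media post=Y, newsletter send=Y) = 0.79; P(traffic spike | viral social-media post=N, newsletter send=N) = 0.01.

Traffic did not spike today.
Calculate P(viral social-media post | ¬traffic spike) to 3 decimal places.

P(viral social-media post | ¬traffic spike) ≈ 0.111

Numerator (weight on configurations with viral social-media post): 0.090792 + 0.001512 = 0.092304
Denominator P(¬traffic spike): 0.99·0.76·0.97 + 0.54·0.76·0.03 + 0.39·0.24·0.97 + 0.21·0.24·0.03 = 0.834444
P(viral social-media post | ¬traffic spike) = 0.092304/0.834444 ≈ 0.111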